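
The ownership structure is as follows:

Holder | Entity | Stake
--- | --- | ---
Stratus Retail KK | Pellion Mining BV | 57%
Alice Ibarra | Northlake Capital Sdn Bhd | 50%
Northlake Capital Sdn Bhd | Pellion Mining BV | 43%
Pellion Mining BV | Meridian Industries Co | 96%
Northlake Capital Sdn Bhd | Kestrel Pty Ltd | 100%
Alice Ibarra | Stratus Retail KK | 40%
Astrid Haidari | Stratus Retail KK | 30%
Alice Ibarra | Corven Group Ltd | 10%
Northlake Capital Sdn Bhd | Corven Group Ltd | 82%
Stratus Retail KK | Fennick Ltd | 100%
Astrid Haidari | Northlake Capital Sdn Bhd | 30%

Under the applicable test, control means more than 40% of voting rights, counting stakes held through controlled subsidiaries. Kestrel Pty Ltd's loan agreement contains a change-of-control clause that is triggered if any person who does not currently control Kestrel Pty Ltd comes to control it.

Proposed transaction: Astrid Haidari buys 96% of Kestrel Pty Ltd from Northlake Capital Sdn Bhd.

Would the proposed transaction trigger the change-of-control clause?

Yes

The purchase adds only to Astrid's holdings (Northlake's stake shrinks), so Astrid is the only person who could newly come to control Kestrel.
Astrid's largest direct stake is 30% in Stratus, which does not meet the threshold, so Astrid controls no company.
Neither Astrid nor any entity Astrid controls holds any voting interest in Kestrel.
So before the transaction, Astrid does not control Kestrel.
After the purchase, Astrid holds 96% of Kestrel directly, and Northlake's stake falls to 4%.
Astrid holds 96% of Kestrel, so Astrid controls Kestrel.
Astrid did not control Kestrel before and does after, so the clause is triggered.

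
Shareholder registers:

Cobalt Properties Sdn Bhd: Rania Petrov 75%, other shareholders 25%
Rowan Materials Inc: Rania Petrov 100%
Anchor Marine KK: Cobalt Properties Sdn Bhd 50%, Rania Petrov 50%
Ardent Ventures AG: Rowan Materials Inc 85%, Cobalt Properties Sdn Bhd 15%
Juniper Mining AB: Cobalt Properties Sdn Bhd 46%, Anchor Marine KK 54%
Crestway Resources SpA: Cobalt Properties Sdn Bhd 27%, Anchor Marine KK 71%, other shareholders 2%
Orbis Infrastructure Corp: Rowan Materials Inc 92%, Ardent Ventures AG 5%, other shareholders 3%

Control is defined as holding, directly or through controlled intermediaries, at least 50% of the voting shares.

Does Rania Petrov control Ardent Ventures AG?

Rania holds 75% of Cobalt, so Rania controls Cobalt.
Rania holds 100% of Rowan, so Rania controls Rowan.
Rowan and Cobalt together hold 85% + 15% = 100% of Ardent, so Rania controls Ardent.

Yes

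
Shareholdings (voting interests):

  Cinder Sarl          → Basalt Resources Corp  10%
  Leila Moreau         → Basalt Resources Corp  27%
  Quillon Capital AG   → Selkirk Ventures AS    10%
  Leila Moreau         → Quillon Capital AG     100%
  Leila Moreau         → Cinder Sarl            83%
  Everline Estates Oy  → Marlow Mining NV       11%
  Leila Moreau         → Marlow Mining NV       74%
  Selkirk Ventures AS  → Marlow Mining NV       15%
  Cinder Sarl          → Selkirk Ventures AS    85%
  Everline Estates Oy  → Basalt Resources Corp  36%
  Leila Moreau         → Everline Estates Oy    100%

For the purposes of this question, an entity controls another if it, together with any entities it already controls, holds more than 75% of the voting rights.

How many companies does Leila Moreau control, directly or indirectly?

Leila holds 83% of Cinder, so Leila controls Cinder.
Leila holds 100% of Everline, so Leila controls Everline.
Leila holds 100% of Quillon, so Leila controls Quillon.
Cinder and Quillon together hold 85% + 10% = 95% of Selkirk, so Leila controls Selkirk.
Selkirk and Leila and Everline together hold 15% + 74% + 11% = 100% of Marlow, so Leila controls Marlow.
No other company's threshold is met.
Leila controls 5 companies.

5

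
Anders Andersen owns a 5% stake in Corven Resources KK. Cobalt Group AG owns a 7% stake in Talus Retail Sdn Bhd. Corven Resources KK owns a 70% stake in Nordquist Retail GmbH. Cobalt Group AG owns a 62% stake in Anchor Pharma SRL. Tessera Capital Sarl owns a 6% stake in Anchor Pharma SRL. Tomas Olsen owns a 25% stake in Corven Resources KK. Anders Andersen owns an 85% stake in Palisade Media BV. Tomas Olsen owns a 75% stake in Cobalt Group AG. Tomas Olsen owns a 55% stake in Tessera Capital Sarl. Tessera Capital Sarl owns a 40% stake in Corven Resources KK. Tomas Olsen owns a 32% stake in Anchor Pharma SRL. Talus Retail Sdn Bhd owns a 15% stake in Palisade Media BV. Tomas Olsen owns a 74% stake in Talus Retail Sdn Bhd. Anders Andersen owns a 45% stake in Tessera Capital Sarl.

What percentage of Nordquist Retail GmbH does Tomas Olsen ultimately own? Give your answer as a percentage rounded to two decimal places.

32.90%

Tomas reaches Nordquist along 2 paths.
Via Tessera → Corven: 55% × 40% × 70% = 15.4%.
Via Corven: 25% × 70% = 17.5%.
Total: 15.4% + 17.5% = 32.9%.
Rounded: 32.90%.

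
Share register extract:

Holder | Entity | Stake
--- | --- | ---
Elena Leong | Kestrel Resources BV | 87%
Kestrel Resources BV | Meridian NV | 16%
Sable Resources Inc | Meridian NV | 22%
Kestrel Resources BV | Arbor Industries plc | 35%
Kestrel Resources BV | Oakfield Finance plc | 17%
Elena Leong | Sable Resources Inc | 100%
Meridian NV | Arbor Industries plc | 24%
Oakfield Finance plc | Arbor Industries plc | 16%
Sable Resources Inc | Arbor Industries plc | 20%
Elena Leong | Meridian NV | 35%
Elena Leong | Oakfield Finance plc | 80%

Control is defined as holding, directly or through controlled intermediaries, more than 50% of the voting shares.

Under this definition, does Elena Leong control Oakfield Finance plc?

Yes

Elena holds 87% of Kestrel, so Elena controls Kestrel.
Elena and Kestrel together hold 80% + 17% = 97% of Oakfield, so Elena controls Oakfield.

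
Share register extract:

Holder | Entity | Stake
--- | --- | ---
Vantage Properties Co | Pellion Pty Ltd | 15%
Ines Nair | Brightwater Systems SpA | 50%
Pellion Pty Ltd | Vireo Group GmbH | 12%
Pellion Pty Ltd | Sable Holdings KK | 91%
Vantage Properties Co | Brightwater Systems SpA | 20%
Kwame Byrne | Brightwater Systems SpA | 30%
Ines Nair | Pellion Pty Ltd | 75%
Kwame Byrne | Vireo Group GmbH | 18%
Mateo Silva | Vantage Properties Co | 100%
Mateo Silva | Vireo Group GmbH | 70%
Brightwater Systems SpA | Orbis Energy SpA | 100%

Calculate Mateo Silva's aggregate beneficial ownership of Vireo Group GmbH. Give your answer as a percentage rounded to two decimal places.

Mateo reaches Vireo along 2 paths.
Direct stake: 70% = 70%.
Via Vantage → Pellion: 100% × 15% × 12% = 1.8%.
Total: 70% + 1.8% = 71.8%.
Rounded: 71.80%.

71.80%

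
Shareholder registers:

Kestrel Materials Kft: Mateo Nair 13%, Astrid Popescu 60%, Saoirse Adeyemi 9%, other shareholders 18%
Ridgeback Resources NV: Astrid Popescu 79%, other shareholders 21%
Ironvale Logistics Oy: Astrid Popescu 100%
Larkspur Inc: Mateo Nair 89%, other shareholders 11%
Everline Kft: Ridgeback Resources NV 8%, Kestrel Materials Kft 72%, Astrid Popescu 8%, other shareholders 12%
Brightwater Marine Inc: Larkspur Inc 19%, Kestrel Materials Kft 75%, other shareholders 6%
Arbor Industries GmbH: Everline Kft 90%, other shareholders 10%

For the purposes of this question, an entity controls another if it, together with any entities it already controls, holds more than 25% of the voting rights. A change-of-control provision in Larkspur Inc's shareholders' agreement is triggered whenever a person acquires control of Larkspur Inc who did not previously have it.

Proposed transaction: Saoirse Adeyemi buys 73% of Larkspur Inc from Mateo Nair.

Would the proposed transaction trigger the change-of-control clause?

Yes

The purchase adds only to Saoirse's holdings (Mateo's stake shrinks), so Saoirse is the only person who could newly come to control Larkspur.
Saoirse's largest direct stake is 9% in Kestrel, which does not meet the threshold, so Saoirse controls no company.
Neither Saoirse nor any entity Saoirse controls holds any voting interest in Larkspur.
So before the transaction, Saoirse does not control Larkspur.
After the purchase, Saoirse holds 73% of Larkspur directly, and Mateo's stake falls to 16%.
Saoirse holds 73% of Larkspur, so Saoirse controls Larkspur.
Saoirse did not control Larkspur before and does after, so the clause is triggered.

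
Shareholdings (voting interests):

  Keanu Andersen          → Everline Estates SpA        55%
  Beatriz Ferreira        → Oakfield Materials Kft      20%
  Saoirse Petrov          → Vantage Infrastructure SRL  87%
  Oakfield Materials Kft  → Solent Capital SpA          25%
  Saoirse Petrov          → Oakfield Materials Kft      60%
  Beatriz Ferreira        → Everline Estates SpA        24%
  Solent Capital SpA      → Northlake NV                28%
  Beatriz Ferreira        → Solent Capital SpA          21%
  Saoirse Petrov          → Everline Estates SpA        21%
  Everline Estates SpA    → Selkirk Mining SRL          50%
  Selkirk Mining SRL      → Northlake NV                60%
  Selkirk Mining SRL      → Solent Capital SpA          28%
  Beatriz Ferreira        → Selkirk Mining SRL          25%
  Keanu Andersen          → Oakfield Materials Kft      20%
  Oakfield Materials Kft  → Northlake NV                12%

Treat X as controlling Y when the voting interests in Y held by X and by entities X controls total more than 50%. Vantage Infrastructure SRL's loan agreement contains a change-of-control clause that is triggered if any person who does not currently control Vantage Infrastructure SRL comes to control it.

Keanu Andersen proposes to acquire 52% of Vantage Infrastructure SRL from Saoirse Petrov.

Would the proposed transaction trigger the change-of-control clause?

Yes

The purchase adds only to Keanu's holdings (Saoirse's stake shrinks), so Keanu is the only person who could newly come to control Vantage.
Keanu holds 55% of Everline, so Keanu controls Everline.
Neither Keanu nor any entity Keanu controls holds any voting interest in Vantage.
So before the transaction, Keanu does not control Vantage.
After the purchase, Keanu holds 52% of Vantage directly, and Saoirse's stake falls to 35%.
Keanu holds 52% of Vantage, so Keanu controls Vantage.
Keanu did not control Vantage before and does after, so the clause is triggered.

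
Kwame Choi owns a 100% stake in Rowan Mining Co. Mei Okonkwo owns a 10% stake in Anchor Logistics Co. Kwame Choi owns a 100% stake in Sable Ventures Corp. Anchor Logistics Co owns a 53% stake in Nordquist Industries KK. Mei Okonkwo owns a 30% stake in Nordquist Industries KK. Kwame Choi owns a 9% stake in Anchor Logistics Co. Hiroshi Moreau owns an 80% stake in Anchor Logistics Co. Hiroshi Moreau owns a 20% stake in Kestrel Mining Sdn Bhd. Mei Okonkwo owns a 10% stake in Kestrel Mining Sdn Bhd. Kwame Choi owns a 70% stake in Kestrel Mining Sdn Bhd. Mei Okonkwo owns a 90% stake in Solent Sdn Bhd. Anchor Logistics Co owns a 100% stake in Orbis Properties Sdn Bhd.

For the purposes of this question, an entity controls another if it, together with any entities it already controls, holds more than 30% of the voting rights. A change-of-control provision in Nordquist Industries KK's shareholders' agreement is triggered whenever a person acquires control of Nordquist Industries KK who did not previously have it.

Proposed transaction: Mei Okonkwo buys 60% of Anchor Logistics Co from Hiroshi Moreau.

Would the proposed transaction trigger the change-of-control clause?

The purchase adds only to Mei's holdings (Hiroshi's stake shrinks), so Mei is the only person who could newly come to control Nordquist.
Mei holds 90% of Solent, so Mei controls Solent.
In Nordquist, Mei's side holds only 30%, not > 30%.
So before the transaction, Mei does not control Nordquist.
After the purchase, Mei's direct stake in Anchor rises to 10% + 60% = 70%, and Hiroshi's stake falls to 20%.
Mei holds 70% of Anchor, so Mei controls Anchor.
Mei and Anchor together hold 30% + 53% = 83% of Nordquist, so Mei controls Nordquist.
Mei did not control Nordquist before and does after, so the clause is triggered.

Yes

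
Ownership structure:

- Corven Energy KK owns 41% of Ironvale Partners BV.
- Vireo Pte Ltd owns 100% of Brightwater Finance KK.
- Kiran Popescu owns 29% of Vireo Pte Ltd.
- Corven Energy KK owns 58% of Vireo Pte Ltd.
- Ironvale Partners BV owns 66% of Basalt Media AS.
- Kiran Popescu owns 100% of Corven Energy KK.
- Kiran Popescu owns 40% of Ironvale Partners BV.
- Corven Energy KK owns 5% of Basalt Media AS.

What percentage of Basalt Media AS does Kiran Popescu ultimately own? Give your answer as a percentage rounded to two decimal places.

Kiran reaches Basalt along 3 paths.
Via Corven: 100% × 5% = 5%.
Via Corven → Ironvale: 100% × 41% × 66% = 27.06%.
Via Ironvale: 40% × 66% = 26.4%.
Total: 5% + 27.06% + 26.4% = 58.46%.

58.46%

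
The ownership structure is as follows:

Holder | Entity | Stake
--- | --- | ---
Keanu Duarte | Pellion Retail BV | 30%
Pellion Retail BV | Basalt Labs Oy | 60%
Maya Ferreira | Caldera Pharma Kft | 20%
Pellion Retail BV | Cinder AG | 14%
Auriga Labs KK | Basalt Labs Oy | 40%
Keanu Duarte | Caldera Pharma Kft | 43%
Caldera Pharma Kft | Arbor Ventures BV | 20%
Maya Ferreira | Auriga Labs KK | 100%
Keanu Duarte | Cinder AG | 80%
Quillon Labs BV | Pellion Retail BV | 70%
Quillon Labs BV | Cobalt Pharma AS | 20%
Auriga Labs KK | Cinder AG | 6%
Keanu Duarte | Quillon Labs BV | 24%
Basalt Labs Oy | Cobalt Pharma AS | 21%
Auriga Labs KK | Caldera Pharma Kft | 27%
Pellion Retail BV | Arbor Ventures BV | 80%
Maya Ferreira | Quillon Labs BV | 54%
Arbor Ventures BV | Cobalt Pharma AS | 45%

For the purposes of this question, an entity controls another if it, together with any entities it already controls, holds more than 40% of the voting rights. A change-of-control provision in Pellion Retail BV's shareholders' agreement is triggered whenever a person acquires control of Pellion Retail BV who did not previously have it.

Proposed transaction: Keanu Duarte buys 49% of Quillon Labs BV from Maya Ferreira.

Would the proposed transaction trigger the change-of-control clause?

The purchase adds only to Keanu's holdings (Maya's stake shrinks), so Keanu is the only person who could newly come to control Pellion.
Keanu holds 43% of Caldera, so Keanu controls Caldera.
Keanu holds 80% of Cinder, so Keanu controls Cinder.
In Pellion, Keanu's side holds only 30%, not > 40%.
So before the transaction, Keanu does not control Pellion.
After the purchase, Keanu's direct stake in Quillon rises to 24% + 49% = 73%, and Maya's stake falls to 5%.
Keanu holds 73% of Quillon, so Keanu controls Quillon.
Quillon and Keanu together hold 70% + 30% = 100% of Pellion, so Keanu controls Pellion.
Keanu did not control Pellion before and does after, so the clause is triggered.

Yes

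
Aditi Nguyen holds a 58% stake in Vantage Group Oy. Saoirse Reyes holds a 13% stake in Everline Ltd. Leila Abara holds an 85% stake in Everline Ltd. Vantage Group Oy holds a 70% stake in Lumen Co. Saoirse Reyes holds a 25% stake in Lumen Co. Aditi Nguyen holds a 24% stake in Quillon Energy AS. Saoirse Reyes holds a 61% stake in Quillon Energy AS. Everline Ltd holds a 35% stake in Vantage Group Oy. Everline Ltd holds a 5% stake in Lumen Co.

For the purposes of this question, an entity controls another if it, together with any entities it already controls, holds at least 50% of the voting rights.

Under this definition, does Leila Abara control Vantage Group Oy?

No

Leila holds 85% of Everline, so Leila controls Everline.
In Vantage, Leila's side holds only 35%, not ≥ 50%.
So Leila does not control Vantage.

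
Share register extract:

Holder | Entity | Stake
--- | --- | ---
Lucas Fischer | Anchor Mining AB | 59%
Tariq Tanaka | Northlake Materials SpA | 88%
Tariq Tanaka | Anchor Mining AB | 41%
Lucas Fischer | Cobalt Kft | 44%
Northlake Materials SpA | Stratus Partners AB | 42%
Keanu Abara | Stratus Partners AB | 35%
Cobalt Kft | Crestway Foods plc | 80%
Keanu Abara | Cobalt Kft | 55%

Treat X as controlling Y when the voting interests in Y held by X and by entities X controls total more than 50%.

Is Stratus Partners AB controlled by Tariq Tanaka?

No

Tariq holds 88% of Northlake, so Tariq controls Northlake.
In Stratus, Tariq's side holds only 42%, not > 50%.
So Tariq does not control Stratus.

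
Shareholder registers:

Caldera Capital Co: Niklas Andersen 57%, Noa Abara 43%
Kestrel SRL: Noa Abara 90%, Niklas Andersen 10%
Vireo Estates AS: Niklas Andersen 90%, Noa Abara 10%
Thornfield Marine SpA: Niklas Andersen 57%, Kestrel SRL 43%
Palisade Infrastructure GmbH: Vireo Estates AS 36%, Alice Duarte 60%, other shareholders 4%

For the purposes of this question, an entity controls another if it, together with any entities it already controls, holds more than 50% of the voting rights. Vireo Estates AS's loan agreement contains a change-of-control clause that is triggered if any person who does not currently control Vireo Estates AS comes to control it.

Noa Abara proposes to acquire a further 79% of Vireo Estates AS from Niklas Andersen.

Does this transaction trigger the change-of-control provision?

The purchase adds only to Noa's holdings (Niklas's stake shrinks), so Noa is the only person who could newly come to control Vireo.
Noa holds 90% of Kestrel, so Noa controls Kestrel.
In Vireo, Noa's side holds only 10%, not > 50%.
So before the transaction, Noa does not control Vireo.
After the purchase, Noa's direct stake in Vireo rises to 10% + 79% = 89%, and Niklas's stake falls to 11%.
Noa holds 89% of Vireo, so Noa controls Vireo.
Noa did not control Vireo before and does after, so the clause is triggered.

Yes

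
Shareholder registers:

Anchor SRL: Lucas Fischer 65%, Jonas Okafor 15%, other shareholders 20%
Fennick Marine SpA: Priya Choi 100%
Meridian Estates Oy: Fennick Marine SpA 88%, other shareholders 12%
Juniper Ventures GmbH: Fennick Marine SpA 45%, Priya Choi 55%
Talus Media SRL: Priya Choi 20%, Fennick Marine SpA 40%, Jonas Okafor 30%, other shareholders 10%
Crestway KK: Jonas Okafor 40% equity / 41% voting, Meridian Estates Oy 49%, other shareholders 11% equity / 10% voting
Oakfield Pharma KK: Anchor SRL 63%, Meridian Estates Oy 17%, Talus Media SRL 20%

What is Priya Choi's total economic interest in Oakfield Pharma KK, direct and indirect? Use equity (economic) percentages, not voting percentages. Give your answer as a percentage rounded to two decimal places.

Priya reaches Oakfield along 3 paths.
Via Fennick → Meridian: 100% × 88% × 17% = 14.96%.
Via Talus: 20% × 20% = 4%.
Via Fennick → Talus: 100% × 40% × 20% = 8%.
Total: 14.96% + 4% + 8% = 26.96%.

26.96%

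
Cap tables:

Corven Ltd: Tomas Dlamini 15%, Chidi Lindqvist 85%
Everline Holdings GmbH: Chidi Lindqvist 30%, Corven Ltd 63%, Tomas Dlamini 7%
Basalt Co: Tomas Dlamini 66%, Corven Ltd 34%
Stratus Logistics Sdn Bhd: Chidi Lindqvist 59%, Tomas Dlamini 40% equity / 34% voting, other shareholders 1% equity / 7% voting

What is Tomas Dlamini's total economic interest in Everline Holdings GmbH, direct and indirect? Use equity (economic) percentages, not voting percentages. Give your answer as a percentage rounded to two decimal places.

Tomas reaches Everline along 2 paths.
Via Corven: 15% × 63% = 9.45%.
Direct stake: 7% = 7%.
Total: 9.45% + 7% = 16.45%.

16.45%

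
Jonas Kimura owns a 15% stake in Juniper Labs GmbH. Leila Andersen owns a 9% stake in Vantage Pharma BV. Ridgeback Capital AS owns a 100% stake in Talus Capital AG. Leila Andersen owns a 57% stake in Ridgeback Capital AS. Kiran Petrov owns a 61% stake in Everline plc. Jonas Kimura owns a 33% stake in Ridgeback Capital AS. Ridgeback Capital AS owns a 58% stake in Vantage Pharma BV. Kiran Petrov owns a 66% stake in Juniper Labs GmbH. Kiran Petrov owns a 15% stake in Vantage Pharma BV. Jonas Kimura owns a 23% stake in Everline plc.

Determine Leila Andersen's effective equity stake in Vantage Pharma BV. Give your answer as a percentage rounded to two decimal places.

42.06%

Leila reaches Vantage along 2 paths.
Via Ridgeback: 57% × 58% = 33.06%.
Direct stake: 9% = 9%.
Total: 33.06% + 9% = 42.06%.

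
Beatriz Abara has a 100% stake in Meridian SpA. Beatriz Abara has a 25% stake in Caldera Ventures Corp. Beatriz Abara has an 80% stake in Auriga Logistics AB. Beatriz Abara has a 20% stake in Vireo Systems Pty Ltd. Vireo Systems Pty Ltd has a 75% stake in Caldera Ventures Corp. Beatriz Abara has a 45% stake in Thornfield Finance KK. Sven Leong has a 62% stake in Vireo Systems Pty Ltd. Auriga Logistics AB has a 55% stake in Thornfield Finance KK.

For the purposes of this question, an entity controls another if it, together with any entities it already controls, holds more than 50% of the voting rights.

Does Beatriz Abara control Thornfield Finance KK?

Yes

Beatriz holds 80% of Auriga, so Beatriz controls Auriga.
Auriga and Beatriz together hold 55% + 45% = 100% of Thornfield, so Beatriz controls Thornfield.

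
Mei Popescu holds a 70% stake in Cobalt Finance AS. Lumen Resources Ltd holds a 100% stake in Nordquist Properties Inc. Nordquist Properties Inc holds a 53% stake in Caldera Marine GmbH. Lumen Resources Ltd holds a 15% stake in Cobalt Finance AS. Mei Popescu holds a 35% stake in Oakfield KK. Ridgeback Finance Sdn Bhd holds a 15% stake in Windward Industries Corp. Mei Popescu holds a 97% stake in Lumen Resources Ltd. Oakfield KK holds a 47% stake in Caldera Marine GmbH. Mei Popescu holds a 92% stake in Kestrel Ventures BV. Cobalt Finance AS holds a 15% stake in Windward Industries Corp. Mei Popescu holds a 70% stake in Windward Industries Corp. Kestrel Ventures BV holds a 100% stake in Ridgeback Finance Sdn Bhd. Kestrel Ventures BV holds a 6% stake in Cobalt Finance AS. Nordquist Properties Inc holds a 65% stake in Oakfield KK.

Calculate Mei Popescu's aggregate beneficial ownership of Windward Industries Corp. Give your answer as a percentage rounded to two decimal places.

Mei reaches Windward along 5 paths.
Via Kestrel → Ridgeback: 92% × 100% × 15% = 13.8%.
Via Cobalt: 70% × 15% = 10.5%.
Via Kestrel → Cobalt: 92% × 6% × 15% = 0.828%.
Via Lumen → Cobalt: 97% × 15% × 15% = 2.1825%.
Direct stake: 70% = 70%.
Total: 13.8% + 10.5% + 0.828% + 2.1825% + 70% = 97.3105%.
Rounded: 97.31%.

97.31%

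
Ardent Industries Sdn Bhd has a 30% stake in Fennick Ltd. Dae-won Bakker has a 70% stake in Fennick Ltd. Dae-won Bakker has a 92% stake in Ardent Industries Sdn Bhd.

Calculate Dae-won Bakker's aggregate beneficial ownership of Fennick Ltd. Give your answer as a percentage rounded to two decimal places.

97.60%

Dae-won reaches Fennick along 2 paths.
Via Ardent: 92% × 30% = 27.6%.
Direct stake: 70% = 70%.
Total: 27.6% + 70% = 97.6%.
Rounded: 97.60%.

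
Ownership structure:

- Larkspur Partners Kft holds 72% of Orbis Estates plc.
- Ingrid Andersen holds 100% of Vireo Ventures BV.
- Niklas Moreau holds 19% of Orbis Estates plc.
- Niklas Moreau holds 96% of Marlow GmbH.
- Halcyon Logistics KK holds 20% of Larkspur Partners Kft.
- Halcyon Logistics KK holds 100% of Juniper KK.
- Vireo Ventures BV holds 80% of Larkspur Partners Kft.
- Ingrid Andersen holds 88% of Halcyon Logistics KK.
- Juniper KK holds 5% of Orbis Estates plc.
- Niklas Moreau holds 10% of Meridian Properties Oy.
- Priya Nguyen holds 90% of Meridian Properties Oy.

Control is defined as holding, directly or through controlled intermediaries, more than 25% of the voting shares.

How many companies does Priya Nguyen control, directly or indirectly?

Priya holds 90% of Meridian, so Priya controls Meridian.
No other company's threshold is met.
Priya controls 1 company.

1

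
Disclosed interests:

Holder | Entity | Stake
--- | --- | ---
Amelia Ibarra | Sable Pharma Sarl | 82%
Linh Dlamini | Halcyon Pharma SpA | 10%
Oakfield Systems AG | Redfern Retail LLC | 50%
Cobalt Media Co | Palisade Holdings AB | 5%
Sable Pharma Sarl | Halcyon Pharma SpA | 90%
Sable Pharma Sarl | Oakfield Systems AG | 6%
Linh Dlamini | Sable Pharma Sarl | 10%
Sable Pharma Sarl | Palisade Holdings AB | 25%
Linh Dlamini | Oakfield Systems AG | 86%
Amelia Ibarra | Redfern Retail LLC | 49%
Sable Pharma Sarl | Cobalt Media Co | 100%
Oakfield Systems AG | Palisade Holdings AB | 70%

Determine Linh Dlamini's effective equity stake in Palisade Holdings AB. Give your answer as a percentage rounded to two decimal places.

63.62%

Linh reaches Palisade along 4 paths.
Via Sable → Oakfield: 10% × 6% × 70% = 0.42%.
Via Oakfield: 86% × 70% = 60.2%.
Via Sable → Cobalt: 10% × 100% × 5% = 0.5%.
Via Sable: 10% × 25% = 2.5%.
Total: 0.42% + 60.2% + 0.5% + 2.5% = 63.62%.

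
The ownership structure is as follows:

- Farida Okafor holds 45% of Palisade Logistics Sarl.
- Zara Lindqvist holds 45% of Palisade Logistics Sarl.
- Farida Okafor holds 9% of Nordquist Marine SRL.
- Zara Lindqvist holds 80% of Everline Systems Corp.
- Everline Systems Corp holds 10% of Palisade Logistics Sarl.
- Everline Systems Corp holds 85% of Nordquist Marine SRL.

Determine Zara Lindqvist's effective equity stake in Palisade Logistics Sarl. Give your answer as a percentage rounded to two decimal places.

53.00%

Zara reaches Palisade along 2 paths.
Via Everline: 80% × 10% = 8%.
Direct stake: 45% = 45%.
Total: 8% + 45% = 53%.
Rounded: 53.00%.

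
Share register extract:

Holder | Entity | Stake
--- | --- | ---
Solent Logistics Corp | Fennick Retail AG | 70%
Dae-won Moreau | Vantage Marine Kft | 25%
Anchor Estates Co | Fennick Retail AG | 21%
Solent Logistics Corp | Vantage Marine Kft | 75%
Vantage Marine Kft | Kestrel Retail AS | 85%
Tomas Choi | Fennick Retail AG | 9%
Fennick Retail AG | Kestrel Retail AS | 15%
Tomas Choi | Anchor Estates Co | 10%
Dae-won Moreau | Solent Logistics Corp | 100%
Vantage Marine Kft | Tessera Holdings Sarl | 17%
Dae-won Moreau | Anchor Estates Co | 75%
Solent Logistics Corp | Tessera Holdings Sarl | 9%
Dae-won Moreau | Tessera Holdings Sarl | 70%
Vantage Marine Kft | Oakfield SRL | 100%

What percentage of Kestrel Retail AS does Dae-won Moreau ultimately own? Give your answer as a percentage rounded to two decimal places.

Dae-won reaches Kestrel along 4 paths.
Via Anchor → Fennick: 75% × 21% × 15% = 2.3625%.
Via Solent → Fennick: 100% × 70% × 15% = 10.5%.
Via Vantage: 25% × 85% = 21.25%.
Via Solent → Vantage: 100% × 75% × 85% = 63.75%.
Total: 2.3625% + 10.5% + 21.25% + 63.75% = 97.8625%.
Rounded: 97.86%.

97.86%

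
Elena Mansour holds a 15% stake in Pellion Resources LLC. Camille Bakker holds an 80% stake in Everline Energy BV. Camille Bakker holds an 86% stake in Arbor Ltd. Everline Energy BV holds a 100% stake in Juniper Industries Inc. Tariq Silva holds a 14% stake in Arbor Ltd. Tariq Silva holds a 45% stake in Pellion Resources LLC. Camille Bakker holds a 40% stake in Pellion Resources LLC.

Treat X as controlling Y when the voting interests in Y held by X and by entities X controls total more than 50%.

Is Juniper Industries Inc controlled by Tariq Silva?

No

Tariq's largest direct stake is 45% in Pellion, which does not meet the threshold, so Tariq controls no company.
Neither Tariq nor any entity Tariq controls holds any voting interest in Juniper.
So Tariq does not control Juniper.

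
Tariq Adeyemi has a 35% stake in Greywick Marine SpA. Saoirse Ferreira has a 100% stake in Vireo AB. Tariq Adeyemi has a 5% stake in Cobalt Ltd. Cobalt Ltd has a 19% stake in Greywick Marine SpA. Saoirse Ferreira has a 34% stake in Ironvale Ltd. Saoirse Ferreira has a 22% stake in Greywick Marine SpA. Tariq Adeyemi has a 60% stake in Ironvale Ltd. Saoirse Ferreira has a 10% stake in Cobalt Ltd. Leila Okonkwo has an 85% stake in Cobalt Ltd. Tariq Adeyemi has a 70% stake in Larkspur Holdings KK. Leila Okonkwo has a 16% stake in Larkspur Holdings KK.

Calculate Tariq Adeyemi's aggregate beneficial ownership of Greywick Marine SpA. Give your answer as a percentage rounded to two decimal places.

Tariq reaches Greywick along 2 paths.
Via Cobalt: 5% × 19% = 0.95%.
Direct stake: 35% = 35%.
Total: 0.95% + 35% = 35.95%.

35.95%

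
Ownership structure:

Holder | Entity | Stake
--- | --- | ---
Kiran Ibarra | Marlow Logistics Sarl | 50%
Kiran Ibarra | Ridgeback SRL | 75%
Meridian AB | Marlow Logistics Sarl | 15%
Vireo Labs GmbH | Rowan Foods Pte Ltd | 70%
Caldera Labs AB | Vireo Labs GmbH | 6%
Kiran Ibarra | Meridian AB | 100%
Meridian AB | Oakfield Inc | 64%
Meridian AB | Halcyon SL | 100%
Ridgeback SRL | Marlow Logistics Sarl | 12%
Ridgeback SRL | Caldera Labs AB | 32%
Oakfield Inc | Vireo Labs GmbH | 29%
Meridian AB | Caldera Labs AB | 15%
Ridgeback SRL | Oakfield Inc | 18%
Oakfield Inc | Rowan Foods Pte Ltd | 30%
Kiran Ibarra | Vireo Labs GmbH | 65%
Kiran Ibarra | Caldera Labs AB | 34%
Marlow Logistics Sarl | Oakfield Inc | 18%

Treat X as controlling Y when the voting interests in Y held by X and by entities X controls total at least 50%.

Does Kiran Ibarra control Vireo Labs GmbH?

Yes

Kiran holds 100% of Meridian, so Kiran controls Meridian.
Kiran holds 75% of Ridgeback, so Kiran controls Ridgeback.
Ridgeback and Kiran and Meridian together hold 32% + 34% + 15% = 81% of Caldera, so Kiran controls Caldera.
Ridgeback and Kiran and Meridian together hold 12% + 50% + 15% = 77% of Marlow, so Kiran controls Marlow.
Ridgeback and Meridian and Marlow together hold 18% + 64% + 18% = 100% of Oakfield, so Kiran controls Oakfield.
Caldera and Oakfield and Kiran together hold 6% + 29% + 65% = 100% of Vireo, so Kiran controls Vireo.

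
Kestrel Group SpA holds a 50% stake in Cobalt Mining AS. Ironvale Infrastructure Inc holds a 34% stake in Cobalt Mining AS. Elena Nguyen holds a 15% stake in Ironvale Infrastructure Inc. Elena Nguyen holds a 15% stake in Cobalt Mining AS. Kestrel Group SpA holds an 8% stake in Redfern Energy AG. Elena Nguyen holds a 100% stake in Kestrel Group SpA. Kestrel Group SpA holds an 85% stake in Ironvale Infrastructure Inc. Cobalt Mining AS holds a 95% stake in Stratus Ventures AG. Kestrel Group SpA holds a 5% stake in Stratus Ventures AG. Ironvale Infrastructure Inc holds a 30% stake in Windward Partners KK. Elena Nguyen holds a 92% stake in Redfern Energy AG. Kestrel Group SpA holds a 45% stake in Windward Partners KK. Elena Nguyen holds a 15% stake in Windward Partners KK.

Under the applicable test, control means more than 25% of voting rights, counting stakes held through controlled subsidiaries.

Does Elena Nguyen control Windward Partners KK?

Elena holds 100% of Kestrel, so Elena controls Kestrel.
Kestrel and Elena together hold 85% + 15% = 100% of Ironvale, so Elena controls Ironvale.
Ironvale and Elena and Kestrel together hold 30% + 15% + 45% = 90% of Windward, so Elena controls Windward.

Yes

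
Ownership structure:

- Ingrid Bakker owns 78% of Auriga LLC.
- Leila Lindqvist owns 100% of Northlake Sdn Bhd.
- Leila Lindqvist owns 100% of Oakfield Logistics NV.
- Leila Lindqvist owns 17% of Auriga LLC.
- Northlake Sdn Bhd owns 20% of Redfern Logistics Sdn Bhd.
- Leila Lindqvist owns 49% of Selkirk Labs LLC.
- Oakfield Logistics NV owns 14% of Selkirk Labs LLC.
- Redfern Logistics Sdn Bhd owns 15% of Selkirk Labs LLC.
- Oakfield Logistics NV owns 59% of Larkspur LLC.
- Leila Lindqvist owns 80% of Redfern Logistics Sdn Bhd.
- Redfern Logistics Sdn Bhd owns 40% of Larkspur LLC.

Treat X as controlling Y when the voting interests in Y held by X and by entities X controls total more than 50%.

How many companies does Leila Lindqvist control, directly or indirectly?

5

Leila holds 100% of Northlake, so Leila controls Northlake.
Leila and Northlake together hold 80% + 20% = 100% of Redfern, so Leila controls Redfern.
Leila holds 100% of Oakfield, so Leila controls Oakfield.
Oakfield and Redfern and Leila together hold 14% + 15% + 49% = 78% of Selkirk, so Leila controls Selkirk.
Redfern and Oakfield together hold 40% + 59% = 99% of Larkspur, so Leila controls Larkspur.
No other company's threshold is met.
Leila controls 5 companies.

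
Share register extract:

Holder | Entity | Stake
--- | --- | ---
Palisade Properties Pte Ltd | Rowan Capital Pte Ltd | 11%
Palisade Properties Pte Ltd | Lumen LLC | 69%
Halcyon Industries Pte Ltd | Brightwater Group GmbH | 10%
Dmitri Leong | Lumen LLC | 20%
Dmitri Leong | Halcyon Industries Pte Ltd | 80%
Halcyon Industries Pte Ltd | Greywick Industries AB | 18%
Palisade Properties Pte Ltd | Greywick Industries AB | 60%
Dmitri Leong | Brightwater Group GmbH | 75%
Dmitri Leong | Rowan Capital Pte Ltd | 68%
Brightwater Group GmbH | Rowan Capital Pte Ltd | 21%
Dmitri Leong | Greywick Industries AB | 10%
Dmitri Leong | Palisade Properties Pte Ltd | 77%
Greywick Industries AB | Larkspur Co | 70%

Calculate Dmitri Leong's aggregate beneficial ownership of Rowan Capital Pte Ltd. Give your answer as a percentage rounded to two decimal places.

Dmitri reaches Rowan along 4 paths.
Direct stake: 68% = 68%.
Via Brightwater: 75% × 21% = 15.75%.
Via Halcyon → Brightwater: 80% × 10% × 21% = 1.68%.
Via Palisade: 77% × 11% = 8.47%.
Total: 68% + 15.75% + 1.68% + 8.47% = 93.9%.
Rounded: 93.90%.

93.90%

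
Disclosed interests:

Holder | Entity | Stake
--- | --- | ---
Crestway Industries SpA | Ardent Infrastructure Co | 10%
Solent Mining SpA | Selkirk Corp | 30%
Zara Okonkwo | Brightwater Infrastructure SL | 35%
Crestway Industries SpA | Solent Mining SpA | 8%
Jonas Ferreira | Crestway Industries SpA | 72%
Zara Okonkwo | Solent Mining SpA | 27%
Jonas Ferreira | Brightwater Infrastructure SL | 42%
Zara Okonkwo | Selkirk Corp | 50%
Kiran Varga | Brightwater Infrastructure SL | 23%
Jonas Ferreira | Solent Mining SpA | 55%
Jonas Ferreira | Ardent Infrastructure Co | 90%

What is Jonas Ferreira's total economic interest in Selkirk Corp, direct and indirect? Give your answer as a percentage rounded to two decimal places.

Jonas reaches Selkirk along 2 paths.
Via Solent: 55% × 30% = 16.5%.
Via Crestway → Solent: 72% × 8% × 30% = 1.728%.
Total: 16.5% + 1.728% = 18.228%.
Rounded: 18.23%.

18.23%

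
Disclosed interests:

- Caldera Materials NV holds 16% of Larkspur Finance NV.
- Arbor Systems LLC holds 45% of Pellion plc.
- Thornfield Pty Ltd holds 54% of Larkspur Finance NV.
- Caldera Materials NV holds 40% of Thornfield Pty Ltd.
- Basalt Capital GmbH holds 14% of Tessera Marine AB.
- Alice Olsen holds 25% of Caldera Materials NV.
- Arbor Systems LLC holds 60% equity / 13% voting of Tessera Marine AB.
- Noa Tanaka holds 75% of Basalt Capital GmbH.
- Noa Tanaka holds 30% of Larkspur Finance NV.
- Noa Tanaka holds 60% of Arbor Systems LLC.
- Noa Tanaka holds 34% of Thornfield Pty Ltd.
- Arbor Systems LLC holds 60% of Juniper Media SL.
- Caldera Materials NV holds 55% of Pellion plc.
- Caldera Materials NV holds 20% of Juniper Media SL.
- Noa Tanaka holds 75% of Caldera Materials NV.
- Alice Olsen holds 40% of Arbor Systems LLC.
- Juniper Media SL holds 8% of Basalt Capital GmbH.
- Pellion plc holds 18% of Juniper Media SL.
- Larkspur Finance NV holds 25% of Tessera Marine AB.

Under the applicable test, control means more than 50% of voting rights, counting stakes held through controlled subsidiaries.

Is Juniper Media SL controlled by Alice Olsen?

Alice's largest direct stake is 40% in Arbor, which does not meet the threshold, so Alice controls no company.
Neither Alice nor any entity Alice controls holds any voting interest in Juniper.
So Alice does not control Juniper.

No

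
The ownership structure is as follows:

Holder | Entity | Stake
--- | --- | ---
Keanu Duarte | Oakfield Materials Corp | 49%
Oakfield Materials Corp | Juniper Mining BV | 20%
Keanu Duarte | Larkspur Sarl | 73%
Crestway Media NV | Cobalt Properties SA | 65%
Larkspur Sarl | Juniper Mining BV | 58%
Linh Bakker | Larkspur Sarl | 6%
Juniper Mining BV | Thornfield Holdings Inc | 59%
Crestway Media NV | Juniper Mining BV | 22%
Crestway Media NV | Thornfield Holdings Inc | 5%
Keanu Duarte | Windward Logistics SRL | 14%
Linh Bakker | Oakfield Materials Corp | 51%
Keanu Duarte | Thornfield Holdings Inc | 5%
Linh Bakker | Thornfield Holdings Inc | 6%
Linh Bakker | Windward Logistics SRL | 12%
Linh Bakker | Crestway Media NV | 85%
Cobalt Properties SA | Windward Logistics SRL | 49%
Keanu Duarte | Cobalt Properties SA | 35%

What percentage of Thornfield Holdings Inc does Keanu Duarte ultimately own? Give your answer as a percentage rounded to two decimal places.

35.76%

Keanu reaches Thornfield along 3 paths.
Direct stake: 5% = 5%.
Via Larkspur → Juniper: 73% × 58% × 59% = 24.9806%.
Via Oakfield → Juniper: 49% × 20% × 59% = 5.782%.
Total: 5% + 24.9806% + 5.782% = 35.7626%.
Rounded: 35.76%.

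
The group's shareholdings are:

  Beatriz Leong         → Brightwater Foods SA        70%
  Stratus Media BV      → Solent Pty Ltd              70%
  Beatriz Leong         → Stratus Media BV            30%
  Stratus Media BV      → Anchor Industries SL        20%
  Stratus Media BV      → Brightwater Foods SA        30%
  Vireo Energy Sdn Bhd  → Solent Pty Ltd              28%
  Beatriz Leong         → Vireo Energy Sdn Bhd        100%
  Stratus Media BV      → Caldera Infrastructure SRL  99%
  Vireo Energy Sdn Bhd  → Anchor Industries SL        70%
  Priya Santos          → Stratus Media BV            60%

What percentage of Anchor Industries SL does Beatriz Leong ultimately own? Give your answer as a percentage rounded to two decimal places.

76.00%

Beatriz reaches Anchor along 2 paths.
Via Vireo: 100% × 70% = 70%.
Via Stratus: 30% × 20% = 6%.
Total: 70% + 6% = 76%.
Rounded: 76.00%.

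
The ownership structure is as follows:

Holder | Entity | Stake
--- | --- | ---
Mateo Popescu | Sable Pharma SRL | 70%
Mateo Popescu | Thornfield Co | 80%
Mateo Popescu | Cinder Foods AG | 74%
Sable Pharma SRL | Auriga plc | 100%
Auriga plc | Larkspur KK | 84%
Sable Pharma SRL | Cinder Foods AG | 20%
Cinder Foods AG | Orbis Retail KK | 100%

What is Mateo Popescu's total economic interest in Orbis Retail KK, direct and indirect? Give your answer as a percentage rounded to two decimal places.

88.00%

Mateo reaches Orbis along 2 paths.
Via Cinder: 74% × 100% = 74%.
Via Sable → Cinder: 70% × 20% × 100% = 14%.
Total: 74% + 14% = 88%.
Rounded: 88.00%.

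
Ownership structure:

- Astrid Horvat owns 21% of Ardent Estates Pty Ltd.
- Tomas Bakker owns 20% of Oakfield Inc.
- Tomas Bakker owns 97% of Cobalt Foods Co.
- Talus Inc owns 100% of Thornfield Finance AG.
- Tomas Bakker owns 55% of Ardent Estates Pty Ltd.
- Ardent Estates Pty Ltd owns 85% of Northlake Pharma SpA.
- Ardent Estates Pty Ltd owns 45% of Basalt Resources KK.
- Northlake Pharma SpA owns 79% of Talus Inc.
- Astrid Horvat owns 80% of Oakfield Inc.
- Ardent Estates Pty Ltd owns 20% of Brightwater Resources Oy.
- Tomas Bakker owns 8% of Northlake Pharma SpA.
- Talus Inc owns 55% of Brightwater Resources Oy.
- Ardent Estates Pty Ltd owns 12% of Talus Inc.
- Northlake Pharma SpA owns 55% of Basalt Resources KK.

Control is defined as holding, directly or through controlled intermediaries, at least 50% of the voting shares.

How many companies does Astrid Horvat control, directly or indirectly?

1

Astrid holds 80% of Oakfield, so Astrid controls Oakfield.
No other company's threshold is met.
Astrid controls 1 company.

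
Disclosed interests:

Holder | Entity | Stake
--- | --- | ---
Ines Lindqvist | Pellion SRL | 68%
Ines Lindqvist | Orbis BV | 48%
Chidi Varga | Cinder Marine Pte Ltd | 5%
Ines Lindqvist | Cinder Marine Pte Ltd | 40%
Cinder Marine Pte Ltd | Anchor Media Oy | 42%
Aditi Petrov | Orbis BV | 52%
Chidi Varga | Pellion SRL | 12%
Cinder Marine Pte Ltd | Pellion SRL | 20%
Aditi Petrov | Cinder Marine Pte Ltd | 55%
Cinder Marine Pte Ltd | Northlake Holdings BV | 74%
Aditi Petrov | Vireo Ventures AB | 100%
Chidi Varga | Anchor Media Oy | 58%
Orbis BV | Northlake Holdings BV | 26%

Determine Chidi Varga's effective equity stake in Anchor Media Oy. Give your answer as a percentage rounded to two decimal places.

Chidi reaches Anchor along 2 paths.
Via Cinder: 5% × 42% = 2.1%.
Direct stake: 58% = 58%.
Total: 2.1% + 58% = 60.1%.
Rounded: 60.10%.

60.10%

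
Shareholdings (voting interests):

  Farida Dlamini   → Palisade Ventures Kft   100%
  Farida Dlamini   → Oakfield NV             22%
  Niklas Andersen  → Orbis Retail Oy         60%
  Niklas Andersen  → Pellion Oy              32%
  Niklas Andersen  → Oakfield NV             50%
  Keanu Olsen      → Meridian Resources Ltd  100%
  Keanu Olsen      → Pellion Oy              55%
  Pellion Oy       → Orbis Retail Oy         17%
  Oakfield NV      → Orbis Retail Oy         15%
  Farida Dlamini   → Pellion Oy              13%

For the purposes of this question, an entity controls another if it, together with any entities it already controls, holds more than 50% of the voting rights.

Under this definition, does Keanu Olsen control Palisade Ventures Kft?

No

Keanu holds 55% of Pellion, so Keanu controls Pellion.
Keanu holds 100% of Meridian, so Keanu controls Meridian.
Neither Keanu nor any entity Keanu controls holds any voting interest in Palisade.
So Keanu does not control Palisade.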